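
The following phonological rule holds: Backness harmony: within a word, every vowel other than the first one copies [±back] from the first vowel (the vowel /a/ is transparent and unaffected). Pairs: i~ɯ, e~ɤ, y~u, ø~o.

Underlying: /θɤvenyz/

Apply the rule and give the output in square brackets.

[θɤvɤnuz]

/e/ harmonizes with /ɤ/ ([+back]) → [ɤ]
/y/ harmonizes with /ɤ/ ([+back]) → [u]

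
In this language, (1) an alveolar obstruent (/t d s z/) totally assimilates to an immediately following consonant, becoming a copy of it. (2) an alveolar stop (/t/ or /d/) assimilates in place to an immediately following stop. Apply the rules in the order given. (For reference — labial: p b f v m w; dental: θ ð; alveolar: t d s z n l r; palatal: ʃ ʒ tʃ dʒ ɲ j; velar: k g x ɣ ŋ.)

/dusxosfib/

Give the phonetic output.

[duxxoffib]

Rule 1: /s/ before /x/ → [x] (total assimilation)
Rule 1: /s/ before /f/ → [f] (total assimilation)
After rule 1: duxxoffib
Rule 2: no segment meets the rule's conditions; no change.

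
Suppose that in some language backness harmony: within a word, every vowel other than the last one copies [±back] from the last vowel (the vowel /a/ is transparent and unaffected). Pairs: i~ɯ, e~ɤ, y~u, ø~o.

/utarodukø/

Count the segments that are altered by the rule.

/u/ harmonizes with /ø/ ([-back]) → [y]
/o/ harmonizes with /ø/ ([-back]) → [ø]
/u/ harmonizes with /ø/ ([-back]) → [y]
3 segments change.

3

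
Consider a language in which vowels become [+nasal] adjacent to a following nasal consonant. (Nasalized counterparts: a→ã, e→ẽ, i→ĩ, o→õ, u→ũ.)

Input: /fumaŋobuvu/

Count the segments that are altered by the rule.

2

/u/ before nasal /m/ → [ũ]
/a/ before nasal /ŋ/ → [ã]
2 segments change.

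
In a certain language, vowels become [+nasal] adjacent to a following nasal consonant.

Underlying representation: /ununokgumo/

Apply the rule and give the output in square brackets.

/u/ before nasal /n/ → [ũ]
/u/ before nasal /n/ → [ũ]
/u/ before nasal /m/ → [ũ]

[ũnũnokgũmo]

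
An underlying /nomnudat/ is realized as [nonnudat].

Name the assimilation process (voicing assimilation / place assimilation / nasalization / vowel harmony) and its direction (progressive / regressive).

/m/→[n].
Each target copies a feature from the following segment, so the direction is regressive.

place assimilation, regressive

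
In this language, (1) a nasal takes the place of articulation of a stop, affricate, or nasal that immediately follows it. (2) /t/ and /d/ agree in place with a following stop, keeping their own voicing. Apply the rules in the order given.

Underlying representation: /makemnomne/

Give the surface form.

Rule 1: /m/ before /n/ (alveolar) → [n]
Rule 1: /m/ before /n/ (alveolar) → [n]
After rule 1: makennonne
Rule 2: no segment meets the rule's conditions; no change.

[makennonne]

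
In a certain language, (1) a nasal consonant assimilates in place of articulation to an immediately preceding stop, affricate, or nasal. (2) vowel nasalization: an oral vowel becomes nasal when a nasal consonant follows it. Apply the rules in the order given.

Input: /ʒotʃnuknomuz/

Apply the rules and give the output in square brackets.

[ʒotʃɲukŋõmuz]

Rule 1: /n/ after /tʃ/ (palatal) → [ɲ]
Rule 1: /n/ after /k/ (velar) → [ŋ]
After rule 1: ʒotʃɲukŋomuz
Rule 2: /o/ before nasal /m/ → [õ]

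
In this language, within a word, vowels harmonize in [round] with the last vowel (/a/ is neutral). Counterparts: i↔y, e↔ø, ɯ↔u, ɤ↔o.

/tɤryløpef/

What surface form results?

/y/ harmonizes with /e/ ([-round]) → [i]
/ø/ harmonizes with /e/ ([-round]) → [e]

[tɤrilepef]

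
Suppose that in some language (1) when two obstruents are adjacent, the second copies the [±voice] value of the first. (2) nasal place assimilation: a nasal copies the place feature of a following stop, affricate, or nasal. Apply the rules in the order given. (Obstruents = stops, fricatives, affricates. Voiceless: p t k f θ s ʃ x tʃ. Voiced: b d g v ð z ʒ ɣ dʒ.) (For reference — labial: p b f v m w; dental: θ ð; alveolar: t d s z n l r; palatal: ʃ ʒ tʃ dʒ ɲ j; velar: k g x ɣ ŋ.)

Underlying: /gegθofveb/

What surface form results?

Rule 1: /θ/ after /g/ (voiced) → [ð]
Rule 1: /v/ after /f/ (voiceless) → [f]
After rule 1: gegðoffeb
Rule 2: no segment meets the rule's conditions; no change.

[gegðoffeb]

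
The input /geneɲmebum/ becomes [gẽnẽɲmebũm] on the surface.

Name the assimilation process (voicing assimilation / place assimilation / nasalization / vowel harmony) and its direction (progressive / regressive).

/e/→[ẽ] /e/→[ẽ] /u/→[ũ].
Each target copies a feature from the following segment, so the direction is regressive.

nasalization, regressive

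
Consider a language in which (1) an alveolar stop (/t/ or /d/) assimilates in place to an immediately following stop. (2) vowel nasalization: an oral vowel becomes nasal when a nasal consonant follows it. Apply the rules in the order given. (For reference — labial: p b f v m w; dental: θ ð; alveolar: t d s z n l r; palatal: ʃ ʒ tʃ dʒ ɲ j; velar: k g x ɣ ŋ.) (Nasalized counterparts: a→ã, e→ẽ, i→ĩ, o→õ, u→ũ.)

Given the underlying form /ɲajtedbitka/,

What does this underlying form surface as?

[ɲajtebbikka]

Rule 1: /d/ before /b/ (labial) → [b]
Rule 1: /t/ before /k/ (velar) → [k]
After rule 1: ɲajtebbikka
Rule 2: no segment meets the rule's conditions; no change.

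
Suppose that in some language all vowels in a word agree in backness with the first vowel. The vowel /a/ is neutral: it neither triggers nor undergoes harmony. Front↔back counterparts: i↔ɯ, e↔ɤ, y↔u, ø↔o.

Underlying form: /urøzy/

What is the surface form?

/ø/ harmonizes with /u/ ([+back]) → [o]
/y/ harmonizes with /u/ ([+back]) → [u]

[urozu]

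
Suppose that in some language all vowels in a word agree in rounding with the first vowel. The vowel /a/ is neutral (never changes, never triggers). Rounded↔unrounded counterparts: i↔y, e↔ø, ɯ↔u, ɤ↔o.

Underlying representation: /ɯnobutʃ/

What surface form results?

/o/ harmonizes with /ɯ/ ([-round]) → [ɤ]
/u/ harmonizes with /ɯ/ ([-round]) → [ɯ]

[ɯnɤbɯtʃ]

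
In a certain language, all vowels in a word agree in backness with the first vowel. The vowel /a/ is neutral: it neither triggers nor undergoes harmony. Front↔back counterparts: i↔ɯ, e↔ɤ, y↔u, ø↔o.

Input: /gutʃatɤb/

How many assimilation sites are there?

No segment meets the rule's conditions.

0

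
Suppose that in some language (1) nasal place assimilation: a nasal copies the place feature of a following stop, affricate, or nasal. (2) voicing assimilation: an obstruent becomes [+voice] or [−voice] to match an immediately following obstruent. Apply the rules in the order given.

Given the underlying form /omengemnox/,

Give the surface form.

Rule 1: /n/ before /g/ (velar) → [ŋ]
Rule 1: /m/ before /n/ (alveolar) → [n]
After rule 1: omeŋgennox
Rule 2: no segment meets the rule's conditions; no change.

[omeŋgennox]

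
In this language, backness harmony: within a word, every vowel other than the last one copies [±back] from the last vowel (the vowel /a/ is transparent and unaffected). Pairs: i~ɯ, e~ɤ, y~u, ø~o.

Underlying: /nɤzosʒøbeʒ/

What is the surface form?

/ɤ/ harmonizes with /e/ ([-back]) → [e]
/o/ harmonizes with /e/ ([-back]) → [ø]

[nezøsʒøbeʒ]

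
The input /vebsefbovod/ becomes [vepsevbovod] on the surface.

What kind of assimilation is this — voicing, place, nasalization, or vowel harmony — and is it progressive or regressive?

voicing assimilation, regressive

/b/→[p] /f/→[v].
Each target copies a feature from the following segment, so the direction is regressive.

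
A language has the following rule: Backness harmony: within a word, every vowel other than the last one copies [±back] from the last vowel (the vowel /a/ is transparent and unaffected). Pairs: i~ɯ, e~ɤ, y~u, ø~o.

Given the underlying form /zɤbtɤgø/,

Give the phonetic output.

[zebtegø]

/ɤ/ harmonizes with /ø/ ([-back]) → [e]
/ɤ/ harmonizes with /ø/ ([-back]) → [e]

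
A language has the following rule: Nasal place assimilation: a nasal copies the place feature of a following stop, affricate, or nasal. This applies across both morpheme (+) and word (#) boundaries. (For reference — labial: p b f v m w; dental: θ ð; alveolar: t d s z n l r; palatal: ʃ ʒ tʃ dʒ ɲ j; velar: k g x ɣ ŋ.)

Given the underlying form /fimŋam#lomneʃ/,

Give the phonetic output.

/m/ before /ŋ/ (velar) → [ŋ]
/m/ before /n/ (alveolar) → [n]

[fiŋŋam#lonneʃ]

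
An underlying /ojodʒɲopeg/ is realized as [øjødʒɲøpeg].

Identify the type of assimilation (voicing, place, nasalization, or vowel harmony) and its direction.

/o/→[ø] /o/→[ø] /o/→[ø].
Vowels agree with the last vowel, so the harmony is regressive.

vowel harmony, regressive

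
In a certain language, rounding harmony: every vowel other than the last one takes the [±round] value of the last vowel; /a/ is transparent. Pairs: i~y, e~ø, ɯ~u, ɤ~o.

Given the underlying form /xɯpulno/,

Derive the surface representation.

[xupulno]

/ɯ/ harmonizes with /o/ ([+round]) → [u]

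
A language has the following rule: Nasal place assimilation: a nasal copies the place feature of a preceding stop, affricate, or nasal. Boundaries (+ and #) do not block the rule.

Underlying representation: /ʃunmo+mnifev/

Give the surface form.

/m/ after /n/ (alveolar) → [n]
/n/ after /m/ (labial) → [m]

[ʃunno+mmifev]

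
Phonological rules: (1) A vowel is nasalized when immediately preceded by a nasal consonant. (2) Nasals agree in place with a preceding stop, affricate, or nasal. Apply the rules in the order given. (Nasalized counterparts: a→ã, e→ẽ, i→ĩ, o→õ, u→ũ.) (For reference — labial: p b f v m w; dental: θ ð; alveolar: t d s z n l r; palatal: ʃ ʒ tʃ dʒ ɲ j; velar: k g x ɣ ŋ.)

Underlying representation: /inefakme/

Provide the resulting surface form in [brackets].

[inẽfakŋẽ]

Rule 1: /e/ after nasal /n/ → [ẽ]
Rule 1: /e/ after nasal /m/ → [ẽ]
After rule 1: inẽfakmẽ
Rule 2: /m/ after /k/ (velar) → [ŋ]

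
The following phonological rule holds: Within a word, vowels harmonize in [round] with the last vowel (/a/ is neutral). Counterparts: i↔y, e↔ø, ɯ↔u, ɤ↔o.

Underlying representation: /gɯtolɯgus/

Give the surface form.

[gutolugus]

/ɯ/ harmonizes with /u/ ([+round]) → [u]
/ɯ/ harmonizes with /u/ ([+round]) → [u]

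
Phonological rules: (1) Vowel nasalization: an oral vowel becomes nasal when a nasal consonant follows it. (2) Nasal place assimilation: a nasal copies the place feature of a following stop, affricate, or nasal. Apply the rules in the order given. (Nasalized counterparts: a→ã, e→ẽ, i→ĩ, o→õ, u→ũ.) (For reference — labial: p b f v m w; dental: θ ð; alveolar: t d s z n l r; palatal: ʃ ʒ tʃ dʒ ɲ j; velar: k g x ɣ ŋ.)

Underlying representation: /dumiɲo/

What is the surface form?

Rule 1: /u/ before nasal /m/ → [ũ]
Rule 1: /i/ before nasal /ɲ/ → [ĩ]
After rule 1: dũmĩɲo
Rule 2: no segment meets the rule's conditions; no change.

[dũmĩɲo]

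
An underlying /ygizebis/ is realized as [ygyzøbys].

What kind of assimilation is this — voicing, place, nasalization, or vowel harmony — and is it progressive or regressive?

vowel harmony, progressive

/i/→[y] /e/→[ø] /i/→[y].
Vowels agree with the first vowel, so the harmony is progressive.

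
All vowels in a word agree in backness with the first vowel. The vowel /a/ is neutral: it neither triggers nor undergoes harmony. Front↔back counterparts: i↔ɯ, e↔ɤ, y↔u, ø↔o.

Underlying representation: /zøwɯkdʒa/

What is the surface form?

[zøwikdʒa]

/ɯ/ harmonizes with /ø/ ([-back]) → [i]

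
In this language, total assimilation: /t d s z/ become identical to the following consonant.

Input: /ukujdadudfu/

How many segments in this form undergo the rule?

/d/ before /f/ → [f] (total assimilation)
1 segment changes.

1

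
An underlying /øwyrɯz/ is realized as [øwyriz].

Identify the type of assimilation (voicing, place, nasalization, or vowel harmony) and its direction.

vowel harmony, progressive

/ɯ/→[i].
Vowels agree with the first vowel, so the harmony is progressive.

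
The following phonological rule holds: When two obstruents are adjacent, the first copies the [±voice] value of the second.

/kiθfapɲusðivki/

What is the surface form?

[kiθfapɲuzðifki]

/s/ before /ð/ (voiced) → [z]
/v/ before /k/ (voiceless) → [f]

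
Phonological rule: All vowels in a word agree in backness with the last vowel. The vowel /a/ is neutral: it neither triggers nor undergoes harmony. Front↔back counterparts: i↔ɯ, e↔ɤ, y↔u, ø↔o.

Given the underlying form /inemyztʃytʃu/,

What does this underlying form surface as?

/i/ harmonizes with /u/ ([+back]) → [ɯ]
/e/ harmonizes with /u/ ([+back]) → [ɤ]
/y/ harmonizes with /u/ ([+back]) → [u]
/y/ harmonizes with /u/ ([+back]) → [u]

[ɯnɤmuztʃutʃu]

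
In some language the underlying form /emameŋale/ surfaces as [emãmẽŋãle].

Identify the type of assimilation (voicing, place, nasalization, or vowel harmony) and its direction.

nasalization, progressive

/a/→[ã] /e/→[ẽ] /a/→[ã].
Each target copies a feature from the preceding segment, so the direction is progressive.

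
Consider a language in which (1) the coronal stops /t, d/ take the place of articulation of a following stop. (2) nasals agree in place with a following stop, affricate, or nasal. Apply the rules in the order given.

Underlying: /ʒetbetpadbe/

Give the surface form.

Rule 1: /t/ before /b/ (labial) → [p]
Rule 1: /t/ before /p/ (labial) → [p]
Rule 1: /d/ before /b/ (labial) → [b]
After rule 1: ʒepbeppabbe
Rule 2: no segment meets the rule's conditions; no change.

[ʒepbeppabbe]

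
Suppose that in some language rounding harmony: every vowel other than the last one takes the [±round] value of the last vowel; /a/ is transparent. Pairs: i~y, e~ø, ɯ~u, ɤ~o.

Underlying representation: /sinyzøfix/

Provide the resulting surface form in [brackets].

[sinizefix]

/y/ harmonizes with /i/ ([-round]) → [i]
/ø/ harmonizes with /i/ ([-round]) → [e]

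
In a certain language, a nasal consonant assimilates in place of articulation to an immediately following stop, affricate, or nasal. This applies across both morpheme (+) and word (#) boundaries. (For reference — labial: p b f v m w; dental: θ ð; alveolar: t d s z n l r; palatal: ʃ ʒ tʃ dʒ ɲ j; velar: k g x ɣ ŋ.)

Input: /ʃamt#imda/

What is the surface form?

[ʃant#inda]

/m/ before /t/ (alveolar) → [n]
/m/ before /d/ (alveolar) → [n]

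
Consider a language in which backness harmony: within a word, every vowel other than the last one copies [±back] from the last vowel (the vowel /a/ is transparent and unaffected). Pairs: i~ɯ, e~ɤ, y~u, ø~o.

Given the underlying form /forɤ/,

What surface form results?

no segment meets the rule's conditions; no change.

[forɤ]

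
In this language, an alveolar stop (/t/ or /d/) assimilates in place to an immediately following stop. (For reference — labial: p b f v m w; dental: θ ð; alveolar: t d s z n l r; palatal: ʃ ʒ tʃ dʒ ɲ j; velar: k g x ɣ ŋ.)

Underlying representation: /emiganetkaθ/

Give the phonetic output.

/t/ before /k/ (velar) → [k]

[emiganekkaθ]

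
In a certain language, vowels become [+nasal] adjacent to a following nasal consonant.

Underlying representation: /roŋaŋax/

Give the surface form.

/o/ before nasal /ŋ/ → [õ]
/a/ before nasal /ŋ/ → [ã]

[rõŋãŋax]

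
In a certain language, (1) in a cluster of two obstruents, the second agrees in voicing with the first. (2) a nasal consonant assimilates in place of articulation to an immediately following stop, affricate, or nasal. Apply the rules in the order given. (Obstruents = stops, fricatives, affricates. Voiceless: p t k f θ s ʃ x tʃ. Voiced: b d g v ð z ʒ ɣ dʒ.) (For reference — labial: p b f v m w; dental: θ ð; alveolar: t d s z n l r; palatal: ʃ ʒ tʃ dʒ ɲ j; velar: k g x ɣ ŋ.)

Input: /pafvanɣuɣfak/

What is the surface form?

[paffanɣuɣvak]

Rule 1: /v/ after /f/ (voiceless) → [f]
Rule 1: /f/ after /ɣ/ (voiced) → [v]
After rule 1: paffanɣuɣvak
Rule 2: no segment meets the rule's conditions; no change.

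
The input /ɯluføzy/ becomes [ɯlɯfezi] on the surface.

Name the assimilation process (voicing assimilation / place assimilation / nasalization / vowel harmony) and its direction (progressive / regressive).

vowel harmony, progressive

/u/→[ɯ] /ø/→[e] /y/→[i].
Vowels agree with the first vowel, so the harmony is progressive.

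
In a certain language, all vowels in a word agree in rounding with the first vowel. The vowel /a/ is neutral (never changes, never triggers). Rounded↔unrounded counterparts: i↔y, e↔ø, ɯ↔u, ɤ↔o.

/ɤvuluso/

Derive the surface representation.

[ɤvɯlɯsɤ]

/u/ harmonizes with /ɤ/ ([-round]) → [ɯ]
/u/ harmonizes with /ɤ/ ([-round]) → [ɯ]
/o/ harmonizes with /ɤ/ ([-round]) → [ɤ]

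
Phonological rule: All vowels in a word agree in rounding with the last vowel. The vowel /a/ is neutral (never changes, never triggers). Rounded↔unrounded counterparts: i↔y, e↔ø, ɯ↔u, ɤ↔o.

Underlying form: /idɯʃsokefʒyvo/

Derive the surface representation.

[yduʃsokøfʒyvo]

/i/ harmonizes with /o/ ([+round]) → [y]
/ɯ/ harmonizes with /o/ ([+round]) → [u]
/e/ harmonizes with /o/ ([+round]) → [ø]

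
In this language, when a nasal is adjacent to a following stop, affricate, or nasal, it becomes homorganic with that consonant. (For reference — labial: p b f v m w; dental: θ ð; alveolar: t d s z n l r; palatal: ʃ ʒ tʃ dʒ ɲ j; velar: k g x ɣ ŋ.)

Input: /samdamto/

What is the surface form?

/m/ before /d/ (alveolar) → [n]
/m/ before /t/ (alveolar) → [n]

[sandanto]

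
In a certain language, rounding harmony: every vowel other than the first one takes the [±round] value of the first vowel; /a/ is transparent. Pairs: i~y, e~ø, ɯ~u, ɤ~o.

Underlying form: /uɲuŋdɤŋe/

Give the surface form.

[uɲuŋdoŋø]

/ɤ/ harmonizes with /u/ ([+round]) → [o]
/e/ harmonizes with /u/ ([+round]) → [ø]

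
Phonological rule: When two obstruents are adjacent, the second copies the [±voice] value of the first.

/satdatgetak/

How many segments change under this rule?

/d/ after /t/ (voiceless) → [t]
/g/ after /t/ (voiceless) → [k]
2 segments change.

2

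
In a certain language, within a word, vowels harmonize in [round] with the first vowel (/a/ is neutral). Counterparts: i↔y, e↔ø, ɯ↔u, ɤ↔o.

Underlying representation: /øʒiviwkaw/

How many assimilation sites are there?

/i/ harmonizes with /ø/ ([+round]) → [y]
/i/ harmonizes with /ø/ ([+round]) → [y]
2 segments change.

2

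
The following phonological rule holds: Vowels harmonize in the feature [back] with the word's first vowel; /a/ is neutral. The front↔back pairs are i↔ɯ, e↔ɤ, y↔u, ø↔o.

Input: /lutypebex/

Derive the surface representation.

[lutupɤbɤx]

/y/ harmonizes with /u/ ([+back]) → [u]
/e/ harmonizes with /u/ ([+back]) → [ɤ]
/e/ harmonizes with /u/ ([+back]) → [ɤ]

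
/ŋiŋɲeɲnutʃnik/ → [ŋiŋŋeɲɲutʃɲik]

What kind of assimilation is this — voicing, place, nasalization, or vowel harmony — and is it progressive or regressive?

/ɲ/→[ŋ] /n/→[ɲ] /n/→[ɲ].
Each target copies a feature from the preceding segment, so the direction is progressive.

place assimilation, progressive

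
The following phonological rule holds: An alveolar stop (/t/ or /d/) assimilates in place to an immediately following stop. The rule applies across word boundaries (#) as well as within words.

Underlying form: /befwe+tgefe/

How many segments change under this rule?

/t/ before /g/ (velar) → [k]
1 segment changes.

1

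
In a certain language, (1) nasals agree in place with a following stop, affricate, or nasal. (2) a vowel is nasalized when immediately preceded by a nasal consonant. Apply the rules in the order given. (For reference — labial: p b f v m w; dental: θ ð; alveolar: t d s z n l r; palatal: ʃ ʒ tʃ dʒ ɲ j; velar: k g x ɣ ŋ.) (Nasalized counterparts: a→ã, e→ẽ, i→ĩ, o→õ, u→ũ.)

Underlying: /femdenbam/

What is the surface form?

Rule 1: /m/ before /d/ (alveolar) → [n]
Rule 1: /n/ before /b/ (labial) → [m]
After rule 1: fendembam
Rule 2: no segment meets the rule's conditions; no change.

[fendembam]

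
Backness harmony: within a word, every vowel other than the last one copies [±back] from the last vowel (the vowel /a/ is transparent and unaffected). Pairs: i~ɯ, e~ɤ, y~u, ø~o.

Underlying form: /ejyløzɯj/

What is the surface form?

/e/ harmonizes with /ɯ/ ([+back]) → [ɤ]
/y/ harmonizes with /ɯ/ ([+back]) → [u]
/ø/ harmonizes with /ɯ/ ([+back]) → [o]

[ɤjulozɯj]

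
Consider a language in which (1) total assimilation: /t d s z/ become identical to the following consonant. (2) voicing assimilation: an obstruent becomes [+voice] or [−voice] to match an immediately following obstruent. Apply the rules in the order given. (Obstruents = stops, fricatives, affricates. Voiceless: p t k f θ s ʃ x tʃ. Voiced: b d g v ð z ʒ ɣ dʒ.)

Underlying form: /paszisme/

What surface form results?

Rule 1: /s/ before /z/ → [z] (total assimilation)
Rule 1: /s/ before /m/ → [m] (total assimilation)
After rule 1: pazzimme
Rule 2: no segment meets the rule's conditions; no change.

[pazzimme]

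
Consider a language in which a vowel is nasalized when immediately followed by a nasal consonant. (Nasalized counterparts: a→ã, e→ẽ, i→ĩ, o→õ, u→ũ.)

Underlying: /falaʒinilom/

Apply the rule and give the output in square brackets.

/i/ before nasal /n/ → [ĩ]
/o/ before nasal /m/ → [õ]

[falaʒĩnilõm]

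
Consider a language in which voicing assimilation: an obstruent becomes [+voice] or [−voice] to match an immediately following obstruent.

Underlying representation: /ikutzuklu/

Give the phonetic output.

[ikudzuklu]

/t/ before /z/ (voiced) → [d]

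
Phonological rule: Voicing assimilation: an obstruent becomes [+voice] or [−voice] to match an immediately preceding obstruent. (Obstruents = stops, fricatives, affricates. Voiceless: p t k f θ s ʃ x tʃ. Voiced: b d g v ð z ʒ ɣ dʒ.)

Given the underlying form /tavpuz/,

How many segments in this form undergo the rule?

1

/p/ after /v/ (voiced) → [b]
1 segment changes.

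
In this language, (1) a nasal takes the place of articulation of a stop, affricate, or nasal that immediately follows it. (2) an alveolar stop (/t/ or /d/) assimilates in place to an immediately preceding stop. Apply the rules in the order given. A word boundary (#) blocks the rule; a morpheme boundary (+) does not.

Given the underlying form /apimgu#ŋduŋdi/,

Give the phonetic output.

Rule 1: /m/ before /g/ (velar) → [ŋ]
Rule 1: /ŋ/ before /d/ (alveolar) → [n]
Rule 1: /ŋ/ before /d/ (alveolar) → [n]
After rule 1: apiŋgu#ndundi
Rule 2: no segment meets the rule's conditions; no change.

[apiŋgu#ndundi]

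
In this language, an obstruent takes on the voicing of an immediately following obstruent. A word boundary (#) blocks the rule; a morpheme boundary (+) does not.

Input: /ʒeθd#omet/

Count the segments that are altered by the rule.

/θ/ before /d/ (voiced) → [ð]
1 segment changes.

1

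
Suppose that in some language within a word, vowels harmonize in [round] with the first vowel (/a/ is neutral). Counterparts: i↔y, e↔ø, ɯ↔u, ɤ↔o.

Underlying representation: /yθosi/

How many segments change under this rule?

1

/i/ harmonizes with /y/ ([+round]) → [y]
1 segment changes.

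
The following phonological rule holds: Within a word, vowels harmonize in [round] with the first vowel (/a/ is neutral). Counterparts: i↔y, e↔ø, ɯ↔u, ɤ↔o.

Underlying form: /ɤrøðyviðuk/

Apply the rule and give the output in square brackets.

/ø/ harmonizes with /ɤ/ ([-round]) → [e]
/y/ harmonizes with /ɤ/ ([-round]) → [i]
/u/ harmonizes with /ɤ/ ([-round]) → [ɯ]

[ɤreðiviðɯk]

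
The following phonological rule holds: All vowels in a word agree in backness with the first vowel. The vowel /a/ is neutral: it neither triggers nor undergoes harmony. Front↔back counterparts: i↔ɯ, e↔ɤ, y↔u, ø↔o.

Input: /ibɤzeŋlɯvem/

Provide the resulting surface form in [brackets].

[ibezeŋlivem]

/ɤ/ harmonizes with /i/ ([-back]) → [e]
/ɯ/ harmonizes with /i/ ([-back]) → [i]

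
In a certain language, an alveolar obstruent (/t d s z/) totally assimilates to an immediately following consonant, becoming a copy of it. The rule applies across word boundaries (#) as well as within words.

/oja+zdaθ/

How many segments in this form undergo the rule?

1

/z/ before /d/ → [d] (total assimilation)
1 segment changes.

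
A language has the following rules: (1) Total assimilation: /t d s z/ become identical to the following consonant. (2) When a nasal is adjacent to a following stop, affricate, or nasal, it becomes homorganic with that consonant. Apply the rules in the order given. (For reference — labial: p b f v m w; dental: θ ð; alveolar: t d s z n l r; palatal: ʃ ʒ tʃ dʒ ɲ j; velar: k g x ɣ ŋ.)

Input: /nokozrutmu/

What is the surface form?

[nokorrummu]

Rule 1: /z/ before /r/ → [r] (total assimilation)
Rule 1: /t/ before /m/ → [m] (total assimilation)
After rule 1: nokorrummu
Rule 2: no segment meets the rule's conditions; no change.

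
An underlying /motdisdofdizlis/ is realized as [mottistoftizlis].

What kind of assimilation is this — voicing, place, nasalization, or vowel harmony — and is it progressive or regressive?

/d/→[t] /d/→[t] /d/→[t].
Each target copies a feature from the preceding segment, so the direction is progressive.

voicing assimilation, progressive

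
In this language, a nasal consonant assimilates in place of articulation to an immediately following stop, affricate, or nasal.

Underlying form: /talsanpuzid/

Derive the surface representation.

/n/ before /p/ (labial) → [m]

[talsampuzid]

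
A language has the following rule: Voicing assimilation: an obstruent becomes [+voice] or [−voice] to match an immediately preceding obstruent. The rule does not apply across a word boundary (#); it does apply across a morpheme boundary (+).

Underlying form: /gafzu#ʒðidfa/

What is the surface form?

[gafsu#ʒðidva]

/z/ after /f/ (voiceless) → [s]
/f/ after /d/ (voiced) → [v]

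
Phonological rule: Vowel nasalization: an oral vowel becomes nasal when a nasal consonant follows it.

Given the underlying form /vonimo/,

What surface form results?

[võnĩmo]

/o/ before nasal /n/ → [õ]
/i/ before nasal /m/ → [ĩ]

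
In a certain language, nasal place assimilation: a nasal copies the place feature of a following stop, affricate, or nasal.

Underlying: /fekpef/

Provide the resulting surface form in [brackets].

[fekpef]

no segment meets the rule's conditions; no change.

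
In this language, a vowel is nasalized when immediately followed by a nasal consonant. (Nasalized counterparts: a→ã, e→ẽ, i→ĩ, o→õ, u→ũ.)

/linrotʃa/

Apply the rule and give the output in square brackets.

/i/ before nasal /n/ → [ĩ]

[lĩnrotʃa]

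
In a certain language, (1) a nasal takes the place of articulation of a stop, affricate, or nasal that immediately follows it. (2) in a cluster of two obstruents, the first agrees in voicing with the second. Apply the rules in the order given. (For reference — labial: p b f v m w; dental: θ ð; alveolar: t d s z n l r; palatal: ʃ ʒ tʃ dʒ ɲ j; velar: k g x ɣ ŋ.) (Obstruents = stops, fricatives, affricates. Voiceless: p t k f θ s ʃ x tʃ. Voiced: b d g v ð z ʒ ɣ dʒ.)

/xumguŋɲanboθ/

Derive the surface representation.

Rule 1: /m/ before /g/ (velar) → [ŋ]
Rule 1: /ŋ/ before /ɲ/ (palatal) → [ɲ]
Rule 1: /n/ before /b/ (labial) → [m]
After rule 1: xuŋguɲɲamboθ
Rule 2: no segment meets the rule's conditions; no change.

[xuŋguɲɲamboθ]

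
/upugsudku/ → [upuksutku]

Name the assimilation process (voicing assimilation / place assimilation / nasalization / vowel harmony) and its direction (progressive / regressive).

/g/→[k] /d/→[t].
Each target copies a feature from the following segment, so the direction is regressive.

voicing assimilation, regressive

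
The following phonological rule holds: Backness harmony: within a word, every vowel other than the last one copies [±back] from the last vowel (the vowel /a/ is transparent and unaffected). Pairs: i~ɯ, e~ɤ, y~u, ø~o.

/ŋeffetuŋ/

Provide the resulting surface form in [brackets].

/e/ harmonizes with /u/ ([+back]) → [ɤ]
/e/ harmonizes with /u/ ([+back]) → [ɤ]

[ŋɤffɤtuŋ]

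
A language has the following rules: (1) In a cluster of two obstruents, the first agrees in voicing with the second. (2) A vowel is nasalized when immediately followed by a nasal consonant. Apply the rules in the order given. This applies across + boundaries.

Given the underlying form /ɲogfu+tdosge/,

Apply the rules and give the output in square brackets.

[ɲokfu+ddozge]

Rule 1: /g/ before /f/ (voiceless) → [k]
Rule 1: /t/ before /d/ (voiced) → [d]
Rule 1: /s/ before /g/ (voiced) → [z]
After rule 1: ɲokfu+ddozge
Rule 2: no segment meets the rule's conditions; no change.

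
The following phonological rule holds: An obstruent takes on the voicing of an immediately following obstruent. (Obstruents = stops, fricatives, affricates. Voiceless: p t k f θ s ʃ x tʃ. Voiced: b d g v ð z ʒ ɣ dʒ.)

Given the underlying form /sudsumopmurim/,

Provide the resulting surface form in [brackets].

[sutsumopmurim]

/d/ before /s/ (voiceless) → [t]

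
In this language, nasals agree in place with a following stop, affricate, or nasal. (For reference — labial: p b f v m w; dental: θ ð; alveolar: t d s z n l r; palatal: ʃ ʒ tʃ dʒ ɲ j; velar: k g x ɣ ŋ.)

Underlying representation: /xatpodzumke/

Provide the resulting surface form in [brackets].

/m/ before /k/ (velar) → [ŋ]

[xatpodzuŋke]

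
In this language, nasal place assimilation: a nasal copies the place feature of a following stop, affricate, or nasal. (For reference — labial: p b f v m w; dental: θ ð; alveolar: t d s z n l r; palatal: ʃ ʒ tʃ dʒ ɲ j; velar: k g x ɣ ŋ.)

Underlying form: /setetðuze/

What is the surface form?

no segment meets the rule's conditions; no change.

[setetðuze]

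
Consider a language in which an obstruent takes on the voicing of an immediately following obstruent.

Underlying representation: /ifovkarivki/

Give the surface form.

/v/ before /k/ (voiceless) → [f]
/v/ before /k/ (voiceless) → [f]

[ifofkarifki]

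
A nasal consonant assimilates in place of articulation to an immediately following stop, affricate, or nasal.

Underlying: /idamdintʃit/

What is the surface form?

[idandiɲtʃit]

/m/ before /d/ (alveolar) → [n]
/n/ before /tʃ/ (palatal) → [ɲ]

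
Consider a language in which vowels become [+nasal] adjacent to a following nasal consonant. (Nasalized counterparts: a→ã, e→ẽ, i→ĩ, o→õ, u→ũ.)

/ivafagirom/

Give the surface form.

[ivafagirõm]

/o/ before nasal /m/ → [õ]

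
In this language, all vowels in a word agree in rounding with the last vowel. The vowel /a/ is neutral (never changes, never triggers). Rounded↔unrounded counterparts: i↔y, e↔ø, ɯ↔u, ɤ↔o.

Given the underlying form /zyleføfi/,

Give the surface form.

/y/ harmonizes with /i/ ([-round]) → [i]
/ø/ harmonizes with /i/ ([-round]) → [e]

[zilefefi]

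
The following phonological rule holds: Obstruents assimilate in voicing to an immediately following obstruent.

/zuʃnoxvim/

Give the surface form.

/x/ before /v/ (voiced) → [ɣ]

[zuʃnoɣvim]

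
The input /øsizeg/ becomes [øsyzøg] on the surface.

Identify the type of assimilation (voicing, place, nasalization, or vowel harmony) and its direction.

/i/→[y] /e/→[ø].
Vowels agree with the first vowel, so the harmony is progressive.

vowel harmony, progressive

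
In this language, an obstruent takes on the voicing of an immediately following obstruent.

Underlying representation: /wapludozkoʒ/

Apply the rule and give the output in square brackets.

/z/ before /k/ (voiceless) → [s]

[wapludoskoʒ]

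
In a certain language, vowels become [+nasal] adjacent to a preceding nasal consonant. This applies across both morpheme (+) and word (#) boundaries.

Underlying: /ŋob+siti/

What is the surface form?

/o/ after nasal /ŋ/ → [õ]

[ŋõb+siti]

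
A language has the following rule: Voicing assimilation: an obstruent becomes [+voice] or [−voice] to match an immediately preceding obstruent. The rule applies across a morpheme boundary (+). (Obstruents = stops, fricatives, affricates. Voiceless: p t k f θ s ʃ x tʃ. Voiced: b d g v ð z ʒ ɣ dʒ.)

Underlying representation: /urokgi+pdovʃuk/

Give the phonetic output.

/g/ after /k/ (voiceless) → [k]
/d/ after /p/ (voiceless) → [t]
/ʃ/ after /v/ (voiced) → [ʒ]

[urokki+ptovʒuk]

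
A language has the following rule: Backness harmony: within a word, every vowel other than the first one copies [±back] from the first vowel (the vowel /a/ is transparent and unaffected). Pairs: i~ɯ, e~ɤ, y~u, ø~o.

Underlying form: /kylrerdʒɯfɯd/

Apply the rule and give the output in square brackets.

[kylrerdʒifid]

/ɯ/ harmonizes with /y/ ([-back]) → [i]
/ɯ/ harmonizes with /y/ ([-back]) → [i]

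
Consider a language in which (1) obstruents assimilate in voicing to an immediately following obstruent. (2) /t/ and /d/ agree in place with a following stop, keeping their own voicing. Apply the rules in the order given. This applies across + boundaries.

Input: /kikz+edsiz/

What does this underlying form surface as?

[kigz+etsiz]

Rule 1: /k/ before /z/ (voiced) → [g]
Rule 1: /d/ before /s/ (voiceless) → [t]
After rule 1: kigz+etsiz
Rule 2: no segment meets the rule's conditions; no change.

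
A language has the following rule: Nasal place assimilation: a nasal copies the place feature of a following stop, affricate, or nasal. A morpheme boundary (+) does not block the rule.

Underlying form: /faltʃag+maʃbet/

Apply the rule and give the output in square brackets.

[faltʃag+maʃbet]

no segment meets the rule's conditions; no change.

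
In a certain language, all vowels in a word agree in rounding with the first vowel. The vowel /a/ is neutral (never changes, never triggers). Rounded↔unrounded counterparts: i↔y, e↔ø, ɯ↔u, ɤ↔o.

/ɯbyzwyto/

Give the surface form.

/y/ harmonizes with /ɯ/ ([-round]) → [i]
/y/ harmonizes with /ɯ/ ([-round]) → [i]
/o/ harmonizes with /ɯ/ ([-round]) → [ɤ]

[ɯbizwitɤ]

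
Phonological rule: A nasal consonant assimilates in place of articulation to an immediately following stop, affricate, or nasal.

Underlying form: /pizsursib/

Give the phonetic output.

no segment meets the rule's conditions; no change.

[pizsursib]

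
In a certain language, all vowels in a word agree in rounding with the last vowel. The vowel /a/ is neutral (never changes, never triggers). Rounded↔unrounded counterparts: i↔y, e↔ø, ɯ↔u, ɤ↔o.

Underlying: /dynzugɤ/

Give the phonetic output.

[dinzɯgɤ]

/y/ harmonizes with /ɤ/ ([-round]) → [i]
/u/ harmonizes with /ɤ/ ([-round]) → [ɯ]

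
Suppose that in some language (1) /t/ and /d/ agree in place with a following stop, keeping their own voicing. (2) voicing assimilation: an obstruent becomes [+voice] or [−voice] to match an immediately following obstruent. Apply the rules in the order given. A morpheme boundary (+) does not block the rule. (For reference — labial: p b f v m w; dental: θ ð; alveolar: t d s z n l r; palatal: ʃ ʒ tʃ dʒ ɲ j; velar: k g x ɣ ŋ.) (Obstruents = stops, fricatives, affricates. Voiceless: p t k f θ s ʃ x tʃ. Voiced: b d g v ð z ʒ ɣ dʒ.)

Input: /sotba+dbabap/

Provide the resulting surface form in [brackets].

Rule 1: /t/ before /b/ (labial) → [p]
Rule 1: /d/ before /b/ (labial) → [b]
After rule 1: sopba+bbabap
Rule 2: /p/ before /b/ (voiced) → [b]

[sobba+bbabap]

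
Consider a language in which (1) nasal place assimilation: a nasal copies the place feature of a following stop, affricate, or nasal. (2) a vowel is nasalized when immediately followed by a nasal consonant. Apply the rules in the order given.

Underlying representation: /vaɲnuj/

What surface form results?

[vãnnuj]

Rule 1: /ɲ/ before /n/ (alveolar) → [n]
After rule 1: vannuj
Rule 2: /a/ before nasal /n/ → [ã]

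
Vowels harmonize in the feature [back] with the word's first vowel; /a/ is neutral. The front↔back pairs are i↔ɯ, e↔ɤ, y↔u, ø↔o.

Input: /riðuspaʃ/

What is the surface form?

/u/ harmonizes with /i/ ([-back]) → [y]

[riðyspaʃ]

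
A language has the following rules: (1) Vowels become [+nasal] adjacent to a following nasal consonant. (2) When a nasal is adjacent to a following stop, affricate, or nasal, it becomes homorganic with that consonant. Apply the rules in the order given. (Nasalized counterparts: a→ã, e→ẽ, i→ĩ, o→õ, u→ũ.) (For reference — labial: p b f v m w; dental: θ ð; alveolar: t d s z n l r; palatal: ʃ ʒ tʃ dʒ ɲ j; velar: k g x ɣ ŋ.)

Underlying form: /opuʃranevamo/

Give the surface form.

Rule 1: /a/ before nasal /n/ → [ã]
Rule 1: /a/ before nasal /m/ → [ã]
After rule 1: opuʃrãnevãmo
Rule 2: no segment meets the rule's conditions; no change.

[opuʃrãnevãmo]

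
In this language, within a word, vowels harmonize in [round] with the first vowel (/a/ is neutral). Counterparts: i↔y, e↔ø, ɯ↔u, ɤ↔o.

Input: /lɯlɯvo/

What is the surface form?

/o/ harmonizes with /ɯ/ ([-round]) → [ɤ]

[lɯlɯvɤ]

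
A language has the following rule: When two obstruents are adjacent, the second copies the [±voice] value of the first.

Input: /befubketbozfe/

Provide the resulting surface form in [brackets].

[befubgetpozve]

/k/ after /b/ (voiced) → [g]
/b/ after /t/ (voiceless) → [p]
/f/ after /z/ (voiced) → [v]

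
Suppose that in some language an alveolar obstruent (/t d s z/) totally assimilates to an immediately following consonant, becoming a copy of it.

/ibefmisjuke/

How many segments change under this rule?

/s/ before /j/ → [j] (total assimilation)
1 segment changes.

1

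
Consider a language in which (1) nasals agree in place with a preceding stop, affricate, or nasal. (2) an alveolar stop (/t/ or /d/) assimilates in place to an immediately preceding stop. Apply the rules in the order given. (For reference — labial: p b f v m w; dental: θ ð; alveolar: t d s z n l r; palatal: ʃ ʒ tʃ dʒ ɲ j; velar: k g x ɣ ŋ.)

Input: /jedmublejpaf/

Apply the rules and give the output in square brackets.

Rule 1: /m/ after /d/ (alveolar) → [n]
After rule 1: jednublejpaf
Rule 2: no segment meets the rule's conditions; no change.

[jednublejpaf]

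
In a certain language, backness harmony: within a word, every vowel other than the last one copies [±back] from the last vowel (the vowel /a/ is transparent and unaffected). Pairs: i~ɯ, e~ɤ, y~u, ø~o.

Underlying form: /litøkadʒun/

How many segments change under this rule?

/i/ harmonizes with /u/ ([+back]) → [ɯ]
/ø/ harmonizes with /u/ ([+back]) → [o]
2 segments change.

2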